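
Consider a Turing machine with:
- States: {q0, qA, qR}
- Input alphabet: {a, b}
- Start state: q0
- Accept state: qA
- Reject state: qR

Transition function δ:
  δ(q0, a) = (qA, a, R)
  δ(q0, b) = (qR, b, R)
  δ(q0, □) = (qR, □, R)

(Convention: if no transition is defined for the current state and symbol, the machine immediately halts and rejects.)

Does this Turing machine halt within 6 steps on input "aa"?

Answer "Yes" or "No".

Execution trace:
Initial: [q0]aa
Step 1: δ(q0, a) = (qA, a, R) → a[qA]a

The machine reaches the accept state qA and halts.
The machine halted after 1 step (within the 6-step bound).

Answer: Yes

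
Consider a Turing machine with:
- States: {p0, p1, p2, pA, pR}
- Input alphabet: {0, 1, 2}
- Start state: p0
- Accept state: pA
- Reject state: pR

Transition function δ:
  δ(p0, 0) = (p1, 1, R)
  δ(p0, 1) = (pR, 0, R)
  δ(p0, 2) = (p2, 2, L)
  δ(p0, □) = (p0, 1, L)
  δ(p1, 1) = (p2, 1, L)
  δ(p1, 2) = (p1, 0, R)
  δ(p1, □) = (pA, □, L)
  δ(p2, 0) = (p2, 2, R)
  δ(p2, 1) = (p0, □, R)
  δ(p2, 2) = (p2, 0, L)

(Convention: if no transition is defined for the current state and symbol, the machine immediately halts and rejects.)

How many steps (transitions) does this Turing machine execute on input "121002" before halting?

Execution trace:
Initial: [p0]121002
Step 1: δ(p0, 1) = (pR, 0, R) → 0[pR]21002

The machine reaches the reject state pR and halts.

The machine executed 1 step before halting.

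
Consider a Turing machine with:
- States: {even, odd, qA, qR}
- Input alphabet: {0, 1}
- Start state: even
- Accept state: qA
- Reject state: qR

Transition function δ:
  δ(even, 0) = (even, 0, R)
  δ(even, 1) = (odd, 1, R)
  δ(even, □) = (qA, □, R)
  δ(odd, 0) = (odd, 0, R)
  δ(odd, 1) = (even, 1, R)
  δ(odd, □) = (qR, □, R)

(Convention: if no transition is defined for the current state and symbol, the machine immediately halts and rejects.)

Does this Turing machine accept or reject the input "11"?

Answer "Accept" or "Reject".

Execution trace:
Initial: [even]11
Step 1: δ(even, 1) = (odd, 1, R) → 1[odd]1
Step 2: δ(odd, 1) = (even, 1, R) → 11[even]□
Step 3: δ(even, □) = (qA, □, R) → 11□[qA]□

The machine reaches the accept state qA and halts.

Answer: Accept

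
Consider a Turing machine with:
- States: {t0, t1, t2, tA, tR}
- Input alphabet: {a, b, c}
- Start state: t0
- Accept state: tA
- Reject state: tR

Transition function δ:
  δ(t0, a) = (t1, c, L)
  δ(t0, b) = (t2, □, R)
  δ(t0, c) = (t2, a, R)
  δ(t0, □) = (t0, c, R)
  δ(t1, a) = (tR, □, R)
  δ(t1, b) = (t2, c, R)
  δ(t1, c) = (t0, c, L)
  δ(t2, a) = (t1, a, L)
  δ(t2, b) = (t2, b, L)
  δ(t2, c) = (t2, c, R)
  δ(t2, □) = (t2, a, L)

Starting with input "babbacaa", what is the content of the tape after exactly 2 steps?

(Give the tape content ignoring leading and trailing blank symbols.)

Execution trace:
Initial: [t0]babbacaa
Step 1: δ(t0, b) = (t2, □, R) → □[t2]abbacaa
Step 2: δ(t2, a) = (t1, a, L) → [t1]□abbacaa

No transition is defined for δ(t1, □). By convention the machine halts and rejects.

After 2 steps, the tape (ignoring leading/trailing blanks) is: abbacaa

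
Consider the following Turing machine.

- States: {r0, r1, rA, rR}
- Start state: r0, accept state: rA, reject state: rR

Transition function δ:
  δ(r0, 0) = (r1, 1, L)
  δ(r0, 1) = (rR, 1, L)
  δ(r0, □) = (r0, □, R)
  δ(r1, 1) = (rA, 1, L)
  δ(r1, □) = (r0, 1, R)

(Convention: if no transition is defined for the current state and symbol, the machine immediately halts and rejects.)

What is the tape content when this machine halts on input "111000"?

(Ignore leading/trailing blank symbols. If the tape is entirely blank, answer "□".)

Execution trace:
Initial: [r0]111000
Step 1: δ(r0, 1) = (rR, 1, L) → [rR]□111000

The machine reaches the reject state rR and halts.

Final tape (ignoring leading/trailing blanks): 111000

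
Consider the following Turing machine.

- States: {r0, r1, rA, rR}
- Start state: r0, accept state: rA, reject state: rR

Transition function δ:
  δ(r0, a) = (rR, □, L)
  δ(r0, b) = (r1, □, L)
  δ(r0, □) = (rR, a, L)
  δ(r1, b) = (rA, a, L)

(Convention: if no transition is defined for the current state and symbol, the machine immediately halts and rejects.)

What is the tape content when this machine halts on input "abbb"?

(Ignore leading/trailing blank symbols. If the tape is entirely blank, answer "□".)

Execution trace:
Initial: [r0]abbb
Step 1: δ(r0, a) = (rR, □, L) → [rR]□□bbb

The machine reaches the reject state rR and halts.

Final tape (ignoring leading/trailing blanks): bbb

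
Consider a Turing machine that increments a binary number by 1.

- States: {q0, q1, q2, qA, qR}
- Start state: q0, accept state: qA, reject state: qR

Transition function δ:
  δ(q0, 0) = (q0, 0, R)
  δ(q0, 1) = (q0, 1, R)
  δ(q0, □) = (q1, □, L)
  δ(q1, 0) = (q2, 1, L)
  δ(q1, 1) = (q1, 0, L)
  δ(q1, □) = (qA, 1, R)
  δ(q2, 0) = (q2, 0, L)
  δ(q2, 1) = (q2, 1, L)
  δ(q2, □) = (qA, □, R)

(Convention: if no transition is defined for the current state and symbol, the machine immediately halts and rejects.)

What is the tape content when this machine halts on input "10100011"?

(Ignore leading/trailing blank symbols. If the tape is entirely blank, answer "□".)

Execution trace:
Initial: [q0]10100011
Step 1: δ(q0, 1) = (q0, 1, R) → 1[q0]0100011
Step 2: δ(q0, 0) = (q0, 0, R) → 10[q0]100011
Step 3: δ(q0, 1) = (q0, 1, R) → 101[q0]00011
Step 4: δ(q0, 0) = (q0, 0, R) → 1010[q0]0011
Step 5: δ(q0, 0) = (q0, 0, R) → 10100[q0]011
Step 6: δ(q0, 0) = (q0, 0, R) → 101000[q0]11
Step 7: δ(q0, 1) = (q0, 1, R) → 1010001[q0]1
Step 8: δ(q0, 1) = (q0, 1, R) → 10100011[q0]□
Step 9: δ(q0, □) = (q1, □, L) → 1010001[q1]1□
Step 10: δ(q1, 1) = (q1, 0, L) → 101000[q1]10□
Step 11: δ(q1, 1) = (q1, 0, L) → 10100[q1]000□
Step 12: δ(q1, 0) = (q2, 1, L) → 1010[q2]0100□
Step 13: δ(q2, 0) = (q2, 0, L) → 101[q2]00100□
Step 14: δ(q2, 0) = (q2, 0, L) → 10[q2]100100□
Step 15: δ(q2, 1) = (q2, 1, L) → 1[q2]0100100□
Step 16: δ(q2, 0) = (q2, 0, L) → [q2]10100100□
Step 17: δ(q2, 1) = (q2, 1, L) → [q2]□10100100□
Step 18: δ(q2, □) = (qA, □, R) → □[qA]10100100□

The machine reaches the accept state qA and halts.

Final tape (ignoring leading/trailing blanks): 10100100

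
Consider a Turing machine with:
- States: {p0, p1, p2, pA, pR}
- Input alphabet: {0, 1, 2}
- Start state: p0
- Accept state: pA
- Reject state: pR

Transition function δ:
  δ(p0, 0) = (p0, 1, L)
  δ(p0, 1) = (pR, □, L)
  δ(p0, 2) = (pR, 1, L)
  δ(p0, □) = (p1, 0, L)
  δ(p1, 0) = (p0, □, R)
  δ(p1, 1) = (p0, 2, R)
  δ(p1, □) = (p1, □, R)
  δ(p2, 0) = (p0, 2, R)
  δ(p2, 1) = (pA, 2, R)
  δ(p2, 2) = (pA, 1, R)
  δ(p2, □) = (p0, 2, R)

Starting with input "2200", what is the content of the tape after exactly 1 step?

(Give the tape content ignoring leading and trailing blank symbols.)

Execution trace:
Initial: [p0]2200
Step 1: δ(p0, 2) = (pR, 1, L) → [pR]□1200

The machine reaches the reject state pR and halts.

After 1 step, the tape (ignoring leading/trailing blanks) is: 1200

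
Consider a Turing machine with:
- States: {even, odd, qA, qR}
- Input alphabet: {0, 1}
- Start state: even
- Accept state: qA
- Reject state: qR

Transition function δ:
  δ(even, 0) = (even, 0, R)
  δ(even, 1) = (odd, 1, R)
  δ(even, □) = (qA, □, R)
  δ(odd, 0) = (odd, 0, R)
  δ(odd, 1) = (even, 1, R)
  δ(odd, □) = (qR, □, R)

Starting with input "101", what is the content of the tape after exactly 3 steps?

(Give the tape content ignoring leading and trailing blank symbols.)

Execution trace:
Initial: [even]101
Step 1: δ(even, 1) = (odd, 1, R) → 1[odd]01
Step 2: δ(odd, 0) = (odd, 0, R) → 10[odd]1
Step 3: δ(odd, 1) = (even, 1, R) → 101[even]□

After 3 steps, the tape (ignoring leading/trailing blanks) is: 101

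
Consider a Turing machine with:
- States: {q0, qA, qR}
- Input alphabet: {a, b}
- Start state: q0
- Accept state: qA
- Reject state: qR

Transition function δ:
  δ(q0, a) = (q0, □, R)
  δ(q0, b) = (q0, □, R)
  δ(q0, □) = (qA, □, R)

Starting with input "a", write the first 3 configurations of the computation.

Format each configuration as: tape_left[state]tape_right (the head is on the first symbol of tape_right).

Transitions applied:
Step 1: δ(q0, a) = (q0, □, R)
Step 2: δ(q0, □) = (qA, □, R)

The first 3 configurations are:
[q0]a ⊢ □[q0]□ ⊢ □□[qA]□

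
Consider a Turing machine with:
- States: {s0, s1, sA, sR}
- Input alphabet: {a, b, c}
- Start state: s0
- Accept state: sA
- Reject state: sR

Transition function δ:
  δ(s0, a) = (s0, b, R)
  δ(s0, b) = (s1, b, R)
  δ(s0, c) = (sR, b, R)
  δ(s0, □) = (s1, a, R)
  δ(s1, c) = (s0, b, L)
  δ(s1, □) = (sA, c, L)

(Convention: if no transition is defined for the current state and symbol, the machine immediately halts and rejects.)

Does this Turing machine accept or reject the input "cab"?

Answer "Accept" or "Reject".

Execution trace:
Initial: [s0]cab
Step 1: δ(s0, c) = (sR, b, R) → b[sR]ab

The machine reaches the reject state sR and halts.

Answer: Reject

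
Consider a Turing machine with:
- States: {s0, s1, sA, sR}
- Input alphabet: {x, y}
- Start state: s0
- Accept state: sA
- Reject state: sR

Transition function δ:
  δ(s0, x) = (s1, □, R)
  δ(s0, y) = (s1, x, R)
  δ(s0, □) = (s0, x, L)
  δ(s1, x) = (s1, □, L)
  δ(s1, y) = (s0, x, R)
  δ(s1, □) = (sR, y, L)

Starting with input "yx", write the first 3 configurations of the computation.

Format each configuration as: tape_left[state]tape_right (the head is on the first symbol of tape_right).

Transitions applied:
Step 1: δ(s0, y) = (s1, x, R)
Step 2: δ(s1, x) = (s1, □, L)

The first 3 configurations are:
[s0]yx ⊢ x[s1]x ⊢ [s1]x□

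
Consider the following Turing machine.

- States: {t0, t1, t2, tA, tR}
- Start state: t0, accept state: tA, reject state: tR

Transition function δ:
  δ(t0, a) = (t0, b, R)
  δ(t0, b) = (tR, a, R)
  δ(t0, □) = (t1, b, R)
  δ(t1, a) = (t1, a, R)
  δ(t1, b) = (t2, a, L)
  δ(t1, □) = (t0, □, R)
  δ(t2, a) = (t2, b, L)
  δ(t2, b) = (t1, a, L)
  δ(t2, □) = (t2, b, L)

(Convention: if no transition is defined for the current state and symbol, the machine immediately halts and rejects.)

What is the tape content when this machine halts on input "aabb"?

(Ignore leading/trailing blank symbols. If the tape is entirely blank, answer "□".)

Execution trace:
Initial: [t0]aabb
Step 1: δ(t0, a) = (t0, b, R) → b[t0]abb
Step 2: δ(t0, a) = (t0, b, R) → bb[t0]bb
Step 3: δ(t0, b) = (tR, a, R) → bba[tR]b

The machine reaches the reject state tR and halts.

Final tape (ignoring leading/trailing blanks): bbab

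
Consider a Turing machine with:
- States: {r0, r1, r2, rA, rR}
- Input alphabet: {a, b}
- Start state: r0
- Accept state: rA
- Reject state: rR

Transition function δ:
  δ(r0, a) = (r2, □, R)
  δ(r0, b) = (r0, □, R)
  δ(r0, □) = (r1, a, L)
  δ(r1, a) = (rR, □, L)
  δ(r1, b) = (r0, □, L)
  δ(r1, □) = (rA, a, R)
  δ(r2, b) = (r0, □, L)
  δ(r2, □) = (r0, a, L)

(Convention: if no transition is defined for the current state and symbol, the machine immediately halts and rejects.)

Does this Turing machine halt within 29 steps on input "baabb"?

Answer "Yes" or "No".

Execution trace:
Initial: [r0]baabb
Step 1: δ(r0, b) = (r0, □, R) → □[r0]aabb
Step 2: δ(r0, a) = (r2, □, R) → □□[r2]abb

No transition is defined for δ(r2, a). By convention the machine halts and rejects.
The machine halted after 2 steps (within the 29-step bound).

Answer: Yes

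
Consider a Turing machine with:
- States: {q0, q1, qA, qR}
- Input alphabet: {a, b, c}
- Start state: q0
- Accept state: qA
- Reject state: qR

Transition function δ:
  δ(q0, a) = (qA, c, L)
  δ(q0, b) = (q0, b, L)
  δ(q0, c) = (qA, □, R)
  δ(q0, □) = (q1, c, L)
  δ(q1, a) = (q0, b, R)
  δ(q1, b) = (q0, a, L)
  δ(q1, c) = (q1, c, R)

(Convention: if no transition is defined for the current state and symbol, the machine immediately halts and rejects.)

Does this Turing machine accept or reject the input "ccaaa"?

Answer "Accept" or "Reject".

Execution trace:
Initial: [q0]ccaaa
Step 1: δ(q0, c) = (qA, □, R) → □[qA]caaa

The machine reaches the accept state qA and halts.

Answer: Accept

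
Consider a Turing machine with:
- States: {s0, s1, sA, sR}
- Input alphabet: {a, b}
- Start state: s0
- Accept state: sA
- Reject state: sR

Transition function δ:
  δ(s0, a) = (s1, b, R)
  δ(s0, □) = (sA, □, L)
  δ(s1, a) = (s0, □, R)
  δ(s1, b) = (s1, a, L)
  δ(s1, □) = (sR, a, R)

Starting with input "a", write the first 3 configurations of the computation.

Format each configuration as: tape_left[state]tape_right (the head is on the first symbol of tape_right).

Transitions applied:
Step 1: δ(s0, a) = (s1, b, R)
Step 2: δ(s1, □) = (sR, a, R)

The first 3 configurations are:
[s0]a ⊢ b[s1]□ ⊢ ba[sR]□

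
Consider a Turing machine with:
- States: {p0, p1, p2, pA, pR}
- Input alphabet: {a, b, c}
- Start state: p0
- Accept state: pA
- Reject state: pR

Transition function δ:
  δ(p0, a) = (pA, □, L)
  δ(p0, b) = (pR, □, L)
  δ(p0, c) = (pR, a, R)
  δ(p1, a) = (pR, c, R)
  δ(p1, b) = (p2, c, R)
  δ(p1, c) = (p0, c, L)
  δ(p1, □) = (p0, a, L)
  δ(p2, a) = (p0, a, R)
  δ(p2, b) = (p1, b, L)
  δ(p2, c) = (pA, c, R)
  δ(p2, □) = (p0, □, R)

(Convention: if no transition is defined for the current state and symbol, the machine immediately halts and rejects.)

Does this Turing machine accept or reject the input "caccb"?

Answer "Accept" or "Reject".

Execution trace:
Initial: [p0]caccb
Step 1: δ(p0, c) = (pR, a, R) → a[pR]accb

The machine reaches the reject state pR and halts.

Answer: Reject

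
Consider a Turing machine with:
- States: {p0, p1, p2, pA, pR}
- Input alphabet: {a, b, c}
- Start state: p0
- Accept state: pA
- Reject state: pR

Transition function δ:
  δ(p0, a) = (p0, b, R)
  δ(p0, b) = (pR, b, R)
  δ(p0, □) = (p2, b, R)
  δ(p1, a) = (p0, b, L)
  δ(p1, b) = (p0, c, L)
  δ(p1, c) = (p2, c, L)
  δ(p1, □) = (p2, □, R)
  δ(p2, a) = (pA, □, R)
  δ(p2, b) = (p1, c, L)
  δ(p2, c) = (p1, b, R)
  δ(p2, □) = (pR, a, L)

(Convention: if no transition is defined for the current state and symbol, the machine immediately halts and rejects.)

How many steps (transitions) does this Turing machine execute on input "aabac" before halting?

Execution trace:
Initial: [p0]aabac
Step 1: δ(p0, a) = (p0, b, R) → b[p0]abac
Step 2: δ(p0, a) = (p0, b, R) → bb[p0]bac
Step 3: δ(p0, b) = (pR, b, R) → bbb[pR]ac

The machine reaches the reject state pR and halts.

The machine executed 3 steps before halting.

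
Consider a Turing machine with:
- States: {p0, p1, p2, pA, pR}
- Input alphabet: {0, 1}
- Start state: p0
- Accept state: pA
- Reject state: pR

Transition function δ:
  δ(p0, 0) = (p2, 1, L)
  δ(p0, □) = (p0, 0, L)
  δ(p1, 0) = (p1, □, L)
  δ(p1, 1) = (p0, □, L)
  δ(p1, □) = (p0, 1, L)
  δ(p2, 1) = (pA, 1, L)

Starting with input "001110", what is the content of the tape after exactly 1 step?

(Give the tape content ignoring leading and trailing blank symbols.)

Execution trace:
Initial: [p0]001110
Step 1: δ(p0, 0) = (p2, 1, L) → [p2]□101110

No transition is defined for δ(p2, □). By convention the machine halts and rejects.

After 1 step, the tape (ignoring leading/trailing blanks) is: 101110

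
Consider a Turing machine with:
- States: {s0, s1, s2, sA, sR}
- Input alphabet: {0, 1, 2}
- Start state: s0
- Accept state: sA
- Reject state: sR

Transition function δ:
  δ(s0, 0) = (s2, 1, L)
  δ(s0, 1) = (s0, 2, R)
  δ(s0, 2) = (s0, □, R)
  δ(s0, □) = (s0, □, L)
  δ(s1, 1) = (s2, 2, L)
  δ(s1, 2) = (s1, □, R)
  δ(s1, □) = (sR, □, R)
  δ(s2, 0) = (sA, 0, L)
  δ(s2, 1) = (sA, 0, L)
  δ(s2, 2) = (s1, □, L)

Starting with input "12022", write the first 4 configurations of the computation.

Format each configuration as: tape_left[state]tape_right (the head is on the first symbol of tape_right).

Transitions applied:
Step 1: δ(s0, 1) = (s0, 2, R)
Step 2: δ(s0, 2) = (s0, □, R)
Step 3: δ(s0, 0) = (s2, 1, L)

The first 4 configurations are:
[s0]12022 ⊢ 2[s0]2022 ⊢ 2□[s0]022 ⊢ 2[s2]□122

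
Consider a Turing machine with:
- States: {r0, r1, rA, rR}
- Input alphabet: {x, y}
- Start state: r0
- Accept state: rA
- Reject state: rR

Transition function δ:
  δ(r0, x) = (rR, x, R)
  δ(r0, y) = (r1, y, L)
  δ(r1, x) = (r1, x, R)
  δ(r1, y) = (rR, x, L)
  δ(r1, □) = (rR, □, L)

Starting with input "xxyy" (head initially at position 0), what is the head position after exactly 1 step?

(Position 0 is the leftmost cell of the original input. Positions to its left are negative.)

Execution trace (head position shown):
Step 0: [r0]xxyy  (head at position 0)
Step 1: move right → x[rR]xyy  (head at position 1)

After 1 step, the head is at position 1.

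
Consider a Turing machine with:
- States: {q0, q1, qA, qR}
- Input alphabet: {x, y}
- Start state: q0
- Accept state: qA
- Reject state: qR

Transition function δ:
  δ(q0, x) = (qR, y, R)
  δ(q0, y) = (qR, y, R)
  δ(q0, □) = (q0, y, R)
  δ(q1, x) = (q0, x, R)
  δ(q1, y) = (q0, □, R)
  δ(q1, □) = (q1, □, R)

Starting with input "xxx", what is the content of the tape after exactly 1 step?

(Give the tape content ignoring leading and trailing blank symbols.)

Execution trace:
Initial: [q0]xxx
Step 1: δ(q0, x) = (qR, y, R) → y[qR]xx

The machine reaches the reject state qR and halts.

After 1 step, the tape (ignoring leading/trailing blanks) is: yxx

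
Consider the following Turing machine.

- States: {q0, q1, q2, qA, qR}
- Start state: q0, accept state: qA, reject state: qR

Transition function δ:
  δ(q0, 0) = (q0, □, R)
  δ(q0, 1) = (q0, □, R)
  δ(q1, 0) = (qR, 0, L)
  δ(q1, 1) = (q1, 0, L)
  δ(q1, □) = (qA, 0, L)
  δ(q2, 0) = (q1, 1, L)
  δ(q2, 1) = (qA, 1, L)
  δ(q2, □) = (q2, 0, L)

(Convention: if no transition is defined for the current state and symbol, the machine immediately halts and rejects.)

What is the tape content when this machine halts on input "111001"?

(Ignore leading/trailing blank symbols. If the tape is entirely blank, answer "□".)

Execution trace:
Initial: [q0]111001
Step 1: δ(q0, 1) = (q0, □, R) → □[q0]11001
Step 2: δ(q0, 1) = (q0, □, R) → □□[q0]1001
Step 3: δ(q0, 1) = (q0, □, R) → □□□[q0]001
Step 4: δ(q0, 0) = (q0, □, R) → □□□□[q0]01
Step 5: δ(q0, 0) = (q0, □, R) → □□□□□[q0]1
Step 6: δ(q0, 1) = (q0, □, R) → □□□□□□[q0]□

No transition is defined for δ(q0, □). By convention the machine halts and rejects.

Final tape (ignoring leading/trailing blanks): □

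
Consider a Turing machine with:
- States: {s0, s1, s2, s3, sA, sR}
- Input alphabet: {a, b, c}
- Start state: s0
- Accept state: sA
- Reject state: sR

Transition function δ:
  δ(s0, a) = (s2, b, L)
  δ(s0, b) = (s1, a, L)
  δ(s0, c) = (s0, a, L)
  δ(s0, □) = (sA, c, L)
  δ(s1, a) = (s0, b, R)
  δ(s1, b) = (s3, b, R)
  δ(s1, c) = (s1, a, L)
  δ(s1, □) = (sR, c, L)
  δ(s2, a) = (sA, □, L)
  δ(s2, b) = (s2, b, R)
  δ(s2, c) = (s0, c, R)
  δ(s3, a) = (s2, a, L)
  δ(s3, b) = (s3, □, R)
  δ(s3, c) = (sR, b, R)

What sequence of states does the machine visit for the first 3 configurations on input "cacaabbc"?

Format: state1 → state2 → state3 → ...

Execution trace:
Initial: [s0]cacaabbc
Step 1: δ(s0, c) = (s0, a, L) → [s0]□aacaabbc
Step 2: δ(s0, □) = (sA, c, L) → [sA]□caacaabbc

The machine reaches the accept state sA and halts.

State sequence: s0 → s0 → sA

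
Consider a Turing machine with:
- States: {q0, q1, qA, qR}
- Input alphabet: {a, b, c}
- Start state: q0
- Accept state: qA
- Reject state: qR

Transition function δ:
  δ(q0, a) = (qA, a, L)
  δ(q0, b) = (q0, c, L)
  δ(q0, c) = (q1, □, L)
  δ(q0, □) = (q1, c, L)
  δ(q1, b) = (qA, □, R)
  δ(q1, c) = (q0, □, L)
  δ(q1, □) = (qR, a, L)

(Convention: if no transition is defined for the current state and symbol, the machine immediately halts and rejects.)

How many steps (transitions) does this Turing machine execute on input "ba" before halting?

Execution trace:
Initial: [q0]ba
Step 1: δ(q0, b) = (q0, c, L) → [q0]□ca
Step 2: δ(q0, □) = (q1, c, L) → [q1]□cca
Step 3: δ(q1, □) = (qR, a, L) → [qR]□acca

The machine reaches the reject state qR and halts.

The machine executed 3 steps before halting.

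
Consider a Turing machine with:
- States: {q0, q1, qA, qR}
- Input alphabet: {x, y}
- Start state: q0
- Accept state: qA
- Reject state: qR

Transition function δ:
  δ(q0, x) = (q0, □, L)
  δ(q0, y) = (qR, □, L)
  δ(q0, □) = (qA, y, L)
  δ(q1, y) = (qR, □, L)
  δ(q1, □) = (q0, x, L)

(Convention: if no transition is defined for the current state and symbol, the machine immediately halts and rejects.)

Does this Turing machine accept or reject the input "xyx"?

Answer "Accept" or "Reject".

Execution trace:
Initial: [q0]xyx
Step 1: δ(q0, x) = (q0, □, L) → [q0]□□yx
Step 2: δ(q0, □) = (qA, y, L) → [qA]□y□yx

The machine reaches the accept state qA and halts.

Answer: Accept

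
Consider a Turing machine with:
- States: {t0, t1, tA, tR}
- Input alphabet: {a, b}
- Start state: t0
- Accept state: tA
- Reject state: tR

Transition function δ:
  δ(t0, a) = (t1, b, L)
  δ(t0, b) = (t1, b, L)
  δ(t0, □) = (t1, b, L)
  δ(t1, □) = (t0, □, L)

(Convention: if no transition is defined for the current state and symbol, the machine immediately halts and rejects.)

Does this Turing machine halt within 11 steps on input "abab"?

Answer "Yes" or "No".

Execution trace:
Initial: [t0]abab
Step 1: δ(t0, a) = (t1, b, L) → [t1]□bbab
Step 2: δ(t1, □) = (t0, □, L) → [t0]□□bbab
Step 3: δ(t0, □) = (t1, b, L) → [t1]□b□bbab
Step 4: δ(t1, □) = (t0, □, L) → [t0]□□b□bbab
Step 5: δ(t0, □) = (t1, b, L) → [t1]□b□b□bbab
Step 6: δ(t1, □) = (t0, □, L) → [t0]□□b□b□bbab
Step 7: δ(t0, □) = (t1, b, L) → [t1]□b□b□b□bbab
Step 8: δ(t1, □) = (t0, □, L) → [t0]□□b□b□b□bbab
Step 9: δ(t0, □) = (t1, b, L) → [t1]□b□b□b□b□bbab
Step 10: δ(t1, □) = (t0, □, L) → [t0]□□b□b□b□b□bbab
Step 11: δ(t0, □) = (t1, b, L) → [t1]□b□b□b□b□b□bbab

The machine has not reached a halting state after 11 steps.
The machine did not halt within the 11-step bound.

Answer: No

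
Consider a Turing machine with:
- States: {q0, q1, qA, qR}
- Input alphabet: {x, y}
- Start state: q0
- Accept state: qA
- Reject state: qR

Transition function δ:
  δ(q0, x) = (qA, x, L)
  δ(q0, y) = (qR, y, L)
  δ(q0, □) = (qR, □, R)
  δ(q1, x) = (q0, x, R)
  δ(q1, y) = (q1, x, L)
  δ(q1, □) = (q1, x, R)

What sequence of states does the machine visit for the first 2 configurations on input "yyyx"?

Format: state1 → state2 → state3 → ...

Execution trace:
Initial: [q0]yyyx
Step 1: δ(q0, y) = (qR, y, L) → [qR]□yyyx

The machine reaches the reject state qR and halts.

State sequence: q0 → qR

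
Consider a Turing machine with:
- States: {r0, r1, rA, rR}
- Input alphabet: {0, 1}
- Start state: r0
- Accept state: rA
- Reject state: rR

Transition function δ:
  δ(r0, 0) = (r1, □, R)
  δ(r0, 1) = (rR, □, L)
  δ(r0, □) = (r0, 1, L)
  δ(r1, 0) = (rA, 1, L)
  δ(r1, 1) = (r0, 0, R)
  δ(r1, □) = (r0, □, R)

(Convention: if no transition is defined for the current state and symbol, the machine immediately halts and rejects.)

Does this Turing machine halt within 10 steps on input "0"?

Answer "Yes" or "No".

Execution trace:
Initial: [r0]0
Step 1: δ(r0, 0) = (r1, □, R) → □[r1]□
Step 2: δ(r1, □) = (r0, □, R) → □□[r0]□
Step 3: δ(r0, □) = (r0, 1, L) → □[r0]□1
Step 4: δ(r0, □) = (r0, 1, L) → [r0]□11
Step 5: δ(r0, □) = (r0, 1, L) → [r0]□111
Step 6: δ(r0, □) = (r0, 1, L) → [r0]□1111
Step 7: δ(r0, □) = (r0, 1, L) → [r0]□11111
Step 8: δ(r0, □) = (r0, 1, L) → [r0]□111111
Step 9: δ(r0, □) = (r0, 1, L) → [r0]□1111111
Step 10: δ(r0, □) = (r0, 1, L) → [r0]□11111111

The machine has not reached a halting state after 10 steps.
The machine did not halt within the 10-step bound.

Answer: No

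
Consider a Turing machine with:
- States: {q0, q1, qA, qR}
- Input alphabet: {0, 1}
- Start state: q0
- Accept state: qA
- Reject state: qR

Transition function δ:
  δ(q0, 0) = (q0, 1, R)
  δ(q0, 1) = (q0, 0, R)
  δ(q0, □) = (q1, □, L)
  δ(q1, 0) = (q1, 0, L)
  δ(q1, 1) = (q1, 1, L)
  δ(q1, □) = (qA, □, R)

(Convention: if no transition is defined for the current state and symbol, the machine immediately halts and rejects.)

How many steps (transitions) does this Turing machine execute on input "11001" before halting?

Execution trace:
Initial: [q0]11001
Step 1: δ(q0, 1) = (q0, 0, R) → 0[q0]1001
Step 2: δ(q0, 1) = (q0, 0, R) → 00[q0]001
Step 3: δ(q0, 0) = (q0, 1, R) → 001[q0]01
Step 4: δ(q0, 0) = (q0, 1, R) → 0011[q0]1
Step 5: δ(q0, 1) = (q0, 0, R) → 00110[q0]□
Step 6: δ(q0, □) = (q1, □, L) → 0011[q1]0□
Step 7: δ(q1, 0) = (q1, 0, L) → 001[q1]10□
Step 8: δ(q1, 1) = (q1, 1, L) → 00[q1]110□
Step 9: δ(q1, 1) = (q1, 1, L) → 0[q1]0110□
Step 10: δ(q1, 0) = (q1, 0, L) → [q1]00110□
Step 11: δ(q1, 0) = (q1, 0, L) → [q1]□00110□
Step 12: δ(q1, □) = (qA, □, R) → □[qA]00110□

The machine reaches the accept state qA and halts.

The machine executed 12 steps before halting.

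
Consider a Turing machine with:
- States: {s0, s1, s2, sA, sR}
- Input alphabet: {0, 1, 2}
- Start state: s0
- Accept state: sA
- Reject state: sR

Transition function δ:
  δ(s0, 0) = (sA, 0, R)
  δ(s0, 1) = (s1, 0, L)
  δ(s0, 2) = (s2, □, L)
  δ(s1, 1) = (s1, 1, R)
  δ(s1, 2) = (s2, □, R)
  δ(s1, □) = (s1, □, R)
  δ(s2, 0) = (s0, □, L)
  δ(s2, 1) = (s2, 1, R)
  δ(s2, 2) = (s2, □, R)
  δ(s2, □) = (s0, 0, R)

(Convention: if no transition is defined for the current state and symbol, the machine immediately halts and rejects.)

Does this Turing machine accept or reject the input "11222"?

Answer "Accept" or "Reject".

Execution trace:
Initial: [s0]11222
Step 1: δ(s0, 1) = (s1, 0, L) → [s1]□01222
Step 2: δ(s1, □) = (s1, □, R) → □[s1]01222

No transition is defined for δ(s1, 0). By convention the machine halts and rejects.

Answer: Reject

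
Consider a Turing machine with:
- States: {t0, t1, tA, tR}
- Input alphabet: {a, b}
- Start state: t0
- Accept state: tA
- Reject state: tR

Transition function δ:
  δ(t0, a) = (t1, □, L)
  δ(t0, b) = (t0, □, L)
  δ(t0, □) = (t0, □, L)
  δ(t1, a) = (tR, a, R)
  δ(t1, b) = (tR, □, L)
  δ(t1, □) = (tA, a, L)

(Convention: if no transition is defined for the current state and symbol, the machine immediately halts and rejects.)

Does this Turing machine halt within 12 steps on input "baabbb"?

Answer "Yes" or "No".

Execution trace:
Initial: [t0]baabbb
Step 1: δ(t0, b) = (t0, □, L) → [t0]□□aabbb
Step 2: δ(t0, □) = (t0, □, L) → [t0]□□□aabbb
Step 3: δ(t0, □) = (t0, □, L) → [t0]□□□□aabbb
Step 4: δ(t0, □) = (t0, □, L) → [t0]□□□□□aabbb
Step 5: δ(t0, □) = (t0, □, L) → [t0]□□□□□□aabbb
Step 6: δ(t0, □) = (t0, □, L) → [t0]□□□□□□□aabbb
Step 7: δ(t0, □) = (t0, □, L) → [t0]□□□□□□□□aabbb
Step 8: δ(t0, □) = (t0, □, L) → [t0]□□□□□□□□□aabbb
Step 9: δ(t0, □) = (t0, □, L) → [t0]□□□□□□□□□□aabbb
Step 10: δ(t0, □) = (t0, □, L) → [t0]□□□□□□□□□□□aabbb
Step 11: δ(t0, □) = (t0, □, L) → [t0]□□□□□□□□□□□□aabbb
Step 12: δ(t0, □) = (t0, □, L) → [t0]□□□□□□□□□□□□□aabbb

The machine has not reached a halting state after 12 steps.
The machine did not halt within the 12-step bound.

Answer: No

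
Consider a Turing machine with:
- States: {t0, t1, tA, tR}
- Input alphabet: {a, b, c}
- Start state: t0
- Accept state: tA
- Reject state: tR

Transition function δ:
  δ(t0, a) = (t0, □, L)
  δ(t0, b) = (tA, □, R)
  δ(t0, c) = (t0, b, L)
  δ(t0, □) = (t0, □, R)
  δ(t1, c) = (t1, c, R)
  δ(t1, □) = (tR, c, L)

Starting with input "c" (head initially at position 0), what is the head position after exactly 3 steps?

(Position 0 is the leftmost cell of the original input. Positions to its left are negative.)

Execution trace (head position shown):
Step 0: [t0]c  (head at position 0)
Step 1: move left → [t0]□b  (head at position -1)
Step 2: move right → □[t0]b  (head at position 0)
Step 3: move right → □□[tA]□  (head at position 1)

After 3 steps, the head is at position 1.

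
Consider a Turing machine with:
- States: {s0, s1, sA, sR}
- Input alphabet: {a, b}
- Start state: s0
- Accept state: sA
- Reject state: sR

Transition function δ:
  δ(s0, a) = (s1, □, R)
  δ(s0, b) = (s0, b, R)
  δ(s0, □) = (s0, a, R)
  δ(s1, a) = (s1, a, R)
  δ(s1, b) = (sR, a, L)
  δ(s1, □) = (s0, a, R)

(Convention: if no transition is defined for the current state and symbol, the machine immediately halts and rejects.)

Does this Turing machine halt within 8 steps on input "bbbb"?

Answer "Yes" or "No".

Execution trace:
Initial: [s0]bbbb
Step 1: δ(s0, b) = (s0, b, R) → b[s0]bbb
Step 2: δ(s0, b) = (s0, b, R) → bb[s0]bb
Step 3: δ(s0, b) = (s0, b, R) → bbb[s0]b
Step 4: δ(s0, b) = (s0, b, R) → bbbb[s0]□
Step 5: δ(s0, □) = (s0, a, R) → bbbba[s0]□
Step 6: δ(s0, □) = (s0, a, R) → bbbbaa[s0]□
Step 7: δ(s0, □) = (s0, a, R) → bbbbaaa[s0]□
Step 8: δ(s0, □) = (s0, a, R) → bbbbaaaa[s0]□

The machine has not reached a halting state after 8 steps.
The machine did not halt within the 8-step bound.

Answer: No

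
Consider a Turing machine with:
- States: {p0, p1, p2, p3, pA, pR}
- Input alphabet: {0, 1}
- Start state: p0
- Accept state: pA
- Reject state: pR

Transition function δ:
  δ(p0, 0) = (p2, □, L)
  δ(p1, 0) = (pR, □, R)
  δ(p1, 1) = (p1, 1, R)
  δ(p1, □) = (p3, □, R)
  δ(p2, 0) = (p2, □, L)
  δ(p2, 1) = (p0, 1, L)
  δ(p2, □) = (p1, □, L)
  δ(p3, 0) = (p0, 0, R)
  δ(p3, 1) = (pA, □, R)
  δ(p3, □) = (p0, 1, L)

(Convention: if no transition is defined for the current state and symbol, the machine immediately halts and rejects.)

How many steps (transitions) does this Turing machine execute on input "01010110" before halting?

Execution trace:
Initial: [p0]01010110
Step 1: δ(p0, 0) = (p2, □, L) → [p2]□□1010110
Step 2: δ(p2, □) = (p1, □, L) → [p1]□□□1010110
Step 3: δ(p1, □) = (p3, □, R) → □[p3]□□1010110
Step 4: δ(p3, □) = (p0, 1, L) → [p0]□1□1010110

No transition is defined for δ(p0, □). By convention the machine halts and rejects.

The machine executed 4 steps before halting.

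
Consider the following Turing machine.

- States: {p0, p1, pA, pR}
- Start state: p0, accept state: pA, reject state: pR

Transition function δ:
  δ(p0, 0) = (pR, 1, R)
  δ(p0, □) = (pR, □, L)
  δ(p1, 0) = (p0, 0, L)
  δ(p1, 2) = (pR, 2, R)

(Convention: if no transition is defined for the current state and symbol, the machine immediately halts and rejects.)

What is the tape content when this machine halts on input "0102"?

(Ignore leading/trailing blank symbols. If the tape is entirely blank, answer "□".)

Execution trace:
Initial: [p0]0102
Step 1: δ(p0, 0) = (pR, 1, R) → 1[pR]102

The machine reaches the reject state pR and halts.

Final tape (ignoring leading/trailing blanks): 1102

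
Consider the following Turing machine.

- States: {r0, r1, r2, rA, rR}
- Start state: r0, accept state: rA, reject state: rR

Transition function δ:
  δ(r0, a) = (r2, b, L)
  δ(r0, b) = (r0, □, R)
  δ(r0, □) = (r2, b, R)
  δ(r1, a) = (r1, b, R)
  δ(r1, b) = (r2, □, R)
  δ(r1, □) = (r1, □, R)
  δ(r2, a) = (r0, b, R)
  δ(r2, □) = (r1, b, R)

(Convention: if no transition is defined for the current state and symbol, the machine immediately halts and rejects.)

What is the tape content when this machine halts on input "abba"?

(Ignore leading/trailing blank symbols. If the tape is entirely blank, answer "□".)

Execution trace:
Initial: [r0]abba
Step 1: δ(r0, a) = (r2, b, L) → [r2]□bbba
Step 2: δ(r2, □) = (r1, b, R) → b[r1]bbba
Step 3: δ(r1, b) = (r2, □, R) → b□[r2]bba

No transition is defined for δ(r2, b). By convention the machine halts and rejects.

Final tape (ignoring leading/trailing blanks): b□bba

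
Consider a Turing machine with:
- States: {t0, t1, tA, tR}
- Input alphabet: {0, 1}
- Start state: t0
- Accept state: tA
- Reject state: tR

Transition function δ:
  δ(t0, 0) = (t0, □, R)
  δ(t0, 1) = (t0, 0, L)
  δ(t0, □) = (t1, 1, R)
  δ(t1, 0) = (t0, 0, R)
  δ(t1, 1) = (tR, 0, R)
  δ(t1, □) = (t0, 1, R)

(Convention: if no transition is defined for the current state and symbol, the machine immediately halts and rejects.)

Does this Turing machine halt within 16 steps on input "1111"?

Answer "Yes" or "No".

Execution trace:
Initial: [t0]1111
Step 1: δ(t0, 1) = (t0, 0, L) → [t0]□0111
Step 2: δ(t0, □) = (t1, 1, R) → 1[t1]0111
Step 3: δ(t1, 0) = (t0, 0, R) → 10[t0]111
Step 4: δ(t0, 1) = (t0, 0, L) → 1[t0]0011
Step 5: δ(t0, 0) = (t0, □, R) → 1□[t0]011
Step 6: δ(t0, 0) = (t0, □, R) → 1□□[t0]11
Step 7: δ(t0, 1) = (t0, 0, L) → 1□[t0]□01
Step 8: δ(t0, □) = (t1, 1, R) → 1□1[t1]01
Step 9: δ(t1, 0) = (t0, 0, R) → 1□10[t0]1
Step 10: δ(t0, 1) = (t0, 0, L) → 1□1[t0]00
Step 11: δ(t0, 0) = (t0, □, R) → 1□1□[t0]0
Step 12: δ(t0, 0) = (t0, □, R) → 1□1□□[t0]□
Step 13: δ(t0, □) = (t1, 1, R) → 1□1□□1[t1]□
Step 14: δ(t1, □) = (t0, 1, R) → 1□1□□11[t0]□
Step 15: δ(t0, □) = (t1, 1, R) → 1□1□□111[t1]□
Step 16: δ(t1, □) = (t0, 1, R) → 1□1□□1111[t0]□

The machine has not reached a halting state after 16 steps.
The machine did not halt within the 16-step bound.

Answer: No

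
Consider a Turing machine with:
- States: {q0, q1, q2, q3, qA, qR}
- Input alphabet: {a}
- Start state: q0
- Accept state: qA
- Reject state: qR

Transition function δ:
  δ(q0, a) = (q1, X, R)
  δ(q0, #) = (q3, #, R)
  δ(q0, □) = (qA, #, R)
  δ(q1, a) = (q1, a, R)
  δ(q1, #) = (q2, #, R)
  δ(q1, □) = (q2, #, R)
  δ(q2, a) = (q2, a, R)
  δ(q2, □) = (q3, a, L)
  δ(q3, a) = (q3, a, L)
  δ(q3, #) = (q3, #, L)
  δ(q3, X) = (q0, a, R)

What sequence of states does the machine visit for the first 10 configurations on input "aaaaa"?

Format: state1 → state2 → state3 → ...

Execution trace:
Initial: [q0]aaaaa
Step 1: δ(q0, a) = (q1, X, R) → X[q1]aaaa
Step 2: δ(q1, a) = (q1, a, R) → Xa[q1]aaa
Step 3: δ(q1, a) = (q1, a, R) → Xaa[q1]aa
Step 4: δ(q1, a) = (q1, a, R) → Xaaa[q1]a
Step 5: δ(q1, a) = (q1, a, R) → Xaaaa[q1]□
Step 6: δ(q1, □) = (q2, #, R) → Xaaaa#[q2]□
Step 7: δ(q2, □) = (q3, a, L) → Xaaaa[q3]#a
Step 8: δ(q3, #) = (q3, #, L) → Xaaa[q3]a#a
Step 9: δ(q3, a) = (q3, a, L) → Xaa[q3]aa#a

State sequence: q0 → q1 → q1 → q1 → q1 → q1 → q2 → q3 → q3 → q3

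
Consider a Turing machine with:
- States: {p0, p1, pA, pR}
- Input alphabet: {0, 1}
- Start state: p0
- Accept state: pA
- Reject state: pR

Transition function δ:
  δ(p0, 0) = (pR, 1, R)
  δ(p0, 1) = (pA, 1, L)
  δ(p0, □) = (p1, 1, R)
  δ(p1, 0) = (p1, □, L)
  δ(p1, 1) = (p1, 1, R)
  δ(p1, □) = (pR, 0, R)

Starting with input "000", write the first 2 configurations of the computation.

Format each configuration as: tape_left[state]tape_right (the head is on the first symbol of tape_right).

Transitions applied:
Step 1: δ(p0, 0) = (pR, 1, R)

The first 2 configurations are:
[p0]000 ⊢ 1[pR]00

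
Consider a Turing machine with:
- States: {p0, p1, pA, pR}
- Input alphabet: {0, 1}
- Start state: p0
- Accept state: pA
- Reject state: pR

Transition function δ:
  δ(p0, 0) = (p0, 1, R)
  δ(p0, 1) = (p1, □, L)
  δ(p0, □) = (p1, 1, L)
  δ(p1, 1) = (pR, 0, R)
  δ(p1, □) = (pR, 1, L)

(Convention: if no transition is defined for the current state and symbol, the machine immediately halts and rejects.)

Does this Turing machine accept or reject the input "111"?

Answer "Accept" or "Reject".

Execution trace:
Initial: [p0]111
Step 1: δ(p0, 1) = (p1, □, L) → [p1]□□11
Step 2: δ(p1, □) = (pR, 1, L) → [pR]□1□11

The machine reaches the reject state pR and halts.

Answer: Reject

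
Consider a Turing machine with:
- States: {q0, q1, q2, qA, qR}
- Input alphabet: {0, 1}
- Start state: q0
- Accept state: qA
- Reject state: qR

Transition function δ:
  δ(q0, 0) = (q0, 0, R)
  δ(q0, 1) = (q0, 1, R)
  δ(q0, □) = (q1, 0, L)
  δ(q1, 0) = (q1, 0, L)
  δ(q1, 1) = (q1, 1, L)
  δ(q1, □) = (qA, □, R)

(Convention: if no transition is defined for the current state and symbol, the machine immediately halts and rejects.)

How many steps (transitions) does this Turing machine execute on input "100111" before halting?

Execution trace:
Initial: [q0]100111
Step 1: δ(q0, 1) = (q0, 1, R) → 1[q0]00111
Step 2: δ(q0, 0) = (q0, 0, R) → 10[q0]0111
Step 3: δ(q0, 0) = (q0, 0, R) → 100[q0]111
Step 4: δ(q0, 1) = (q0, 1, R) → 1001[q0]11
Step 5: δ(q0, 1) = (q0, 1, R) → 10011[q0]1
Step 6: δ(q0, 1) = (q0, 1, R) → 100111[q0]□
Step 7: δ(q0, □) = (q1, 0, L) → 10011[q1]10
Step 8: δ(q1, 1) = (q1, 1, L) → 1001[q1]110
Step 9: δ(q1, 1) = (q1, 1, L) → 100[q1]1110
Step 10: δ(q1, 1) = (q1, 1, L) → 10[q1]01110
Step 11: δ(q1, 0) = (q1, 0, L) → 1[q1]001110
Step 12: δ(q1, 0) = (q1, 0, L) → [q1]1001110
Step 13: δ(q1, 1) = (q1, 1, L) → [q1]□1001110
Step 14: δ(q1, □) = (qA, □, R) → □[qA]1001110

The machine reaches the accept state qA and halts.

The machine executed 14 steps before halting.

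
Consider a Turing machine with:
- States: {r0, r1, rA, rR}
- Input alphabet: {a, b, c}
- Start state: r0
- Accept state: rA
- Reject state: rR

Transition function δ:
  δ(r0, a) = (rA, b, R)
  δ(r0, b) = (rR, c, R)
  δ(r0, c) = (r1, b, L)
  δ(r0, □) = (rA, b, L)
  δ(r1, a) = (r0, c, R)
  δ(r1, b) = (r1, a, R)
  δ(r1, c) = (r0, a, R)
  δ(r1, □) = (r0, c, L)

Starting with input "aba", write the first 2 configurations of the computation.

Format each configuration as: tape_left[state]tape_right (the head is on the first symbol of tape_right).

Transitions applied:
Step 1: δ(r0, a) = (rA, b, R)

The first 2 configurations are:
[r0]aba ⊢ b[rA]ba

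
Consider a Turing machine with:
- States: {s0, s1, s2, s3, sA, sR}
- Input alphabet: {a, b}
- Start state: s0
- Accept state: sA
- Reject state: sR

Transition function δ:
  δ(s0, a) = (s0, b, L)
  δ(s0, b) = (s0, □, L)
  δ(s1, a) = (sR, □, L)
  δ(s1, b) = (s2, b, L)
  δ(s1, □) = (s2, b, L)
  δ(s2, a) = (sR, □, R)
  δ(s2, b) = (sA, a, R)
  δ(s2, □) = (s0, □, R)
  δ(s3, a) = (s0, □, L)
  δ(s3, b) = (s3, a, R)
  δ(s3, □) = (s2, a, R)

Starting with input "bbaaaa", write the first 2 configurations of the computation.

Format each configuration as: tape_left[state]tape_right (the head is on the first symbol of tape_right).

Transitions applied:
Step 1: δ(s0, b) = (s0, □, L)

The first 2 configurations are:
[s0]bbaaaa ⊢ [s0]□□baaaa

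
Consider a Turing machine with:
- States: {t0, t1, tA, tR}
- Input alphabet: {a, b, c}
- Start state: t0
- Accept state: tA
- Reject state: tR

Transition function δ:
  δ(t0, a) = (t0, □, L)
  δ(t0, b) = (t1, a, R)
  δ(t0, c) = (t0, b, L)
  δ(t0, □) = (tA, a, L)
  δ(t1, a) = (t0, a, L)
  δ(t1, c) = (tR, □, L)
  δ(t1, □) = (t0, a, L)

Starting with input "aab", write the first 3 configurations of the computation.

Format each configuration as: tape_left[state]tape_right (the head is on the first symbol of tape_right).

Transitions applied:
Step 1: δ(t0, a) = (t0, □, L)
Step 2: δ(t0, □) = (tA, a, L)

The first 3 configurations are:
[t0]aab ⊢ [t0]□□ab ⊢ [tA]□a□ab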